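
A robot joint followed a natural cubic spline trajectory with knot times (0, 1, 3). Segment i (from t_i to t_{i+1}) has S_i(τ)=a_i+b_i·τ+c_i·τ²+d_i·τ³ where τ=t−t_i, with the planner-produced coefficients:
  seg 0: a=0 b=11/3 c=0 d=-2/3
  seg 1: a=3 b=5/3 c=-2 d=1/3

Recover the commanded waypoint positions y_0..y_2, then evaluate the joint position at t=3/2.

y_0=0 y_1=3 y_2=1
S(3/2) = 27/8

y_0 = S_0(0) = a_0 = 0
y_1 = S_1(0) = a_1 = 3
y_2 = S_1(2) = 1
t_q=3/2 is in segment 1 (τ=1/2); S_1(τ)=27/8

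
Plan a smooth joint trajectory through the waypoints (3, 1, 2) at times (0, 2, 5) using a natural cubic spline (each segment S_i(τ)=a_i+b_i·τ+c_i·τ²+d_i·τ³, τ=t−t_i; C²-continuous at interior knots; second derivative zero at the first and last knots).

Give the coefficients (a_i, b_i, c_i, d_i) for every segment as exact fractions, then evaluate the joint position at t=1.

  seg 0: a=3 b=-19/15 c=0 d=1/15
  seg 1: a=1 b=-7/15 c=2/5 d=-2/45
S(1) = 9/5

Δ: Δ0=-1, Δ1=1/3
row 1: diag=10, rhs=8; c'=3/10, d'=4/5
back: M1=4/5
M: M0=0, M1=4/5, M2=0
seg 0: a=3, c=M0/2=0, d=(M1−M0)/(6·2)=1/15, b=Δ0−h0·(2M0+M1)/6=-19/15
seg 1: a=1, c=M1/2=2/5, d=(M2−M1)/(6·3)=-2/45, b=Δ1−h1·(2M1+M2)/6=-7/15
t_q=1 → seg 0, τ=1; S=3+-19/15·τ+0·τ²+1/15·τ³=9/5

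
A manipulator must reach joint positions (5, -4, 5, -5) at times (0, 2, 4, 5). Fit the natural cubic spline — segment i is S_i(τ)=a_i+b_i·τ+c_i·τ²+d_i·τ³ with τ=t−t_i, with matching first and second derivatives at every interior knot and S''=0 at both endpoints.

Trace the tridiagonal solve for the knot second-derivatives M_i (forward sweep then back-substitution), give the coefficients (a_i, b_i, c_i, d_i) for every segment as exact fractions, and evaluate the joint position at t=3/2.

  seg 0: a=5 b=-91/11 c=0 d=83/88
  seg 1: a=-4 b=67/22 c=249/44 d=-217/88
  seg 2: a=5 b=-43/11 c=-201/22 d=67/22
S(3/2) = -2975/704

Δ: Δ0=-9/2, Δ1=9/2, Δ2=-10
row 1: diag=8, rhs=54; c'=1/4, d'=27/4
row 2: denom=6−2·1/4=11/2; d'=(-87−2·27/4)/(11/2)=-201/11
back: M2=-201/11
back: M1=27/4−1/4·-201/11=249/22
M: M0=0, M1=249/22, M2=-201/11, M3=0
seg 0: a=5, c=M0/2=0, d=(M1−M0)/(6·2)=83/88, b=Δ0−h0·(2M0+M1)/6=-91/11
seg 1: a=-4, c=M1/2=249/44, d=(M2−M1)/(6·2)=-217/88, b=Δ1−h1·(2M1+M2)/6=67/22
seg 2: a=5, c=M2/2=-201/22, d=(M3−M2)/(6·1)=67/22, b=Δ2−h2·(2M2+M3)/6=-43/11
t_q=3/2 → seg 0, τ=3/2; S=5+-91/11·τ+0·τ²+83/88·τ³=-2975/704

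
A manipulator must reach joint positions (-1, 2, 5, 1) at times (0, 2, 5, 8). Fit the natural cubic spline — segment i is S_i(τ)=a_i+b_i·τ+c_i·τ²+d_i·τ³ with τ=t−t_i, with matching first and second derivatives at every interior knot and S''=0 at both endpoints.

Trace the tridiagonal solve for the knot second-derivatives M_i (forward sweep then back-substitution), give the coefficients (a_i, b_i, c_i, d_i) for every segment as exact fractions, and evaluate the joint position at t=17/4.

  seg 0: a=-1 b=329/222 c=0 d=1/222
  seg 1: a=2 b=341/222 c=1/37 d=-137/1998
  seg 2: a=5 b=-17/111 c=-131/222 d=131/1998
S(17/4) = 22789/4736

Δ: Δ0=3/2, Δ1=1, Δ2=-4/3
row 1: diag=10, rhs=-3; c'=3/10, d'=-3/10
row 2: denom=12−3·3/10=111/10; d'=(-14−3·-3/10)/(111/10)=-131/111
back: M2=-131/111
back: M1=-3/10−3/10·-131/111=2/37
M: M0=0, M1=2/37, M2=-131/111, M3=0
seg 0: a=-1, c=M0/2=0, d=(M1−M0)/(6·2)=1/222, b=Δ0−h0·(2M0+M1)/6=329/222
seg 1: a=2, c=M1/2=1/37, d=(M2−M1)/(6·3)=-137/1998, b=Δ1−h1·(2M1+M2)/6=341/222
seg 2: a=5, c=M2/2=-131/222, d=(M3−M2)/(6·3)=131/1998, b=Δ2−h2·(2M2+M3)/6=-17/111
t_q=17/4 → seg 1, τ=9/4; S=2+341/222·τ+1/37·τ²+-137/1998·τ³=22789/4736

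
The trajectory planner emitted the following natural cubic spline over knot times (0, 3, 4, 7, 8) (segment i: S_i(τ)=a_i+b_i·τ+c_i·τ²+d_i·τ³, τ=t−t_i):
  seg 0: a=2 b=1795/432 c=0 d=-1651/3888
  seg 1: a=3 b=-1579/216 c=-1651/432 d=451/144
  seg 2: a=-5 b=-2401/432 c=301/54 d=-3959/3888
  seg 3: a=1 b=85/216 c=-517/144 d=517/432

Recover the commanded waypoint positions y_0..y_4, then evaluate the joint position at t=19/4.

y_0=2 y_1=3 y_2=-5 y_3=1 y_4=-1
S(19/4) = -19853/3072

y_0 = S_0(0) = a_0 = 2
y_1 = S_1(0) = a_1 = 3
y_2 = S_2(0) = a_2 = -5
y_3 = S_3(0) = a_3 = 1
y_4 = S_3(1) = -1
t_q=19/4 is in segment 2 (τ=3/4); S_2(τ)=-19853/3072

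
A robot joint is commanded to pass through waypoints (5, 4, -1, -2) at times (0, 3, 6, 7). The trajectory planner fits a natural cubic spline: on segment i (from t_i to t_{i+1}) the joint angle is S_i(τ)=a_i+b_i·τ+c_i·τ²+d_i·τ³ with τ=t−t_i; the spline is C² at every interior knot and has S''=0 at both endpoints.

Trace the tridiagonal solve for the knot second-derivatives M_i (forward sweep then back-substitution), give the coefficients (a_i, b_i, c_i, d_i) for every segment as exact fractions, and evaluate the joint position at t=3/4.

  seg 0: a=5 b=3/29 c=0 d=-38/783
  seg 1: a=4 b=-35/29 c=-38/87 d=74/783
  seg 2: a=-1 b=-37/29 c=12/29 d=-4/29
S(3/4) = 4693/928

Δ: Δ0=-1/3, Δ1=-5/3, Δ2=-1
row 1: diag=12, rhs=-8; c'=1/4, d'=-2/3
row 2: denom=8−3·1/4=29/4; d'=(4−3·-2/3)/(29/4)=24/29
back: M2=24/29
back: M1=-2/3−1/4·24/29=-76/87
M: M0=0, M1=-76/87, M2=24/29, M3=0
seg 0: a=5, c=M0/2=0, d=(M1−M0)/(6·3)=-38/783, b=Δ0−h0·(2M0+M1)/6=3/29
seg 1: a=4, c=M1/2=-38/87, d=(M2−M1)/(6·3)=74/783, b=Δ1−h1·(2M1+M2)/6=-35/29
seg 2: a=-1, c=M2/2=12/29, d=(M3−M2)/(6·1)=-4/29, b=Δ2−h2·(2M2+M3)/6=-37/29
t_q=3/4 → seg 0, τ=3/4; S=5+3/29·τ+0·τ²+-38/783·τ³=4693/928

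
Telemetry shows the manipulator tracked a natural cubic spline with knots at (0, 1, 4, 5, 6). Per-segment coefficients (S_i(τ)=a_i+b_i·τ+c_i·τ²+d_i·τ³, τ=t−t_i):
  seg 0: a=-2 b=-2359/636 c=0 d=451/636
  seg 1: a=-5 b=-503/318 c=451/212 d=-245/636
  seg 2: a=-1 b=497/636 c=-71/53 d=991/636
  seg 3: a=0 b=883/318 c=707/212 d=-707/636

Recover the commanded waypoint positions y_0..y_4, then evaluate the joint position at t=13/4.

y_0=-2 y_1=-5 y_2=-1 y_3=0 y_4=5
S(13/4) = -29539/13568

y_0 = S_0(0) = a_0 = -2
y_1 = S_1(0) = a_1 = -5
y_2 = S_2(0) = a_2 = -1
y_3 = S_3(0) = a_3 = 0
y_4 = S_3(1) = 5
t_q=13/4 is in segment 1 (τ=9/4); S_1(τ)=-29539/13568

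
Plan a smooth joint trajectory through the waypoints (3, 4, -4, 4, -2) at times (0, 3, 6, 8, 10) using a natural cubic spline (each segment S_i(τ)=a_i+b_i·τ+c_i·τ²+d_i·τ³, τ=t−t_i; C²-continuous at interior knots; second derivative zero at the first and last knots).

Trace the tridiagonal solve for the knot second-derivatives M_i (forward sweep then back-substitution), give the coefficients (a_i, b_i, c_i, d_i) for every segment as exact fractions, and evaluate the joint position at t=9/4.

Δ: Δ0=1/3, Δ1=-8/3, Δ2=4, Δ3=-3
row 1: diag=12, rhs=-18; c'=1/4, d'=-3/2
row 2: denom=10−3·1/4=37/4; d'=(40−3·-3/2)/(37/4)=178/37
row 3: denom=8−2·8/37=280/37; d'=(-42−2·178/37)/(280/37)=-191/28
back: M3=-191/28
back: M2=178/37−8/37·-191/28=44/7
back: M1=-3/2−1/4·44/7=-43/14
M: M0=0, M1=-43/14, M2=44/7, M3=-191/28, M4=0
seg 0: a=3, c=M0/2=0, d=(M1−M0)/(6·3)=-43/252, b=Δ0−h0·(2M0+M1)/6=157/84
seg 1: a=4, c=M1/2=-43/28, d=(M2−M1)/(6·3)=131/252, b=Δ1−h1·(2M1+M2)/6=-115/42
seg 2: a=-4, c=M2/2=22/7, d=(M3−M2)/(6·2)=-367/336, b=Δ2−h2·(2M2+M3)/6=25/12
seg 3: a=4, c=M3/2=-191/56, d=(M4−M3)/(6·2)=191/336, b=Δ3−h3·(2M3+M4)/6=65/42
t_q=9/4 → seg 0, τ=9/4; S=3+157/84·τ+0·τ²+-43/252·τ³=1347/256

  seg 0: a=3 b=157/84 c=0 d=-43/252
  seg 1: a=4 b=-115/42 c=-43/28 d=131/252
  seg 2: a=-4 b=25/12 c=22/7 d=-367/336
  seg 3: a=4 b=65/42 c=-191/56 d=191/336
S(9/4) = 1347/256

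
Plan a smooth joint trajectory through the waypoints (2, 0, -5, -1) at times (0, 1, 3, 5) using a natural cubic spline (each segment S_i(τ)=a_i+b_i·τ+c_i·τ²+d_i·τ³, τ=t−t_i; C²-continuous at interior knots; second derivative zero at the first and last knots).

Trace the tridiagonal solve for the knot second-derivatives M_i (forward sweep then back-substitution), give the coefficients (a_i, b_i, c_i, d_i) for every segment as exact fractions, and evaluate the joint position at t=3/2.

  seg 0: a=2 b=-75/44 c=0 d=-13/44
  seg 1: a=0 b=-57/22 c=-39/44 d=41/88
  seg 2: a=-5 b=-6/11 c=21/11 d=-7/22
S(3/2) = -1027/704

Δ: Δ0=-2, Δ1=-5/2, Δ2=2
row 1: diag=6, rhs=-3; c'=1/3, d'=-1/2
row 2: denom=8−2·1/3=22/3; d'=(27−2·-1/2)/(22/3)=42/11
back: M2=42/11
back: M1=-1/2−1/3·42/11=-39/22
M: M0=0, M1=-39/22, M2=42/11, M3=0
seg 0: a=2, c=M0/2=0, d=(M1−M0)/(6·1)=-13/44, b=Δ0−h0·(2M0+M1)/6=-75/44
seg 1: a=0, c=M1/2=-39/44, d=(M2−M1)/(6·2)=41/88, b=Δ1−h1·(2M1+M2)/6=-57/22
seg 2: a=-5, c=M2/2=21/11, d=(M3−M2)/(6·2)=-7/22, b=Δ2−h2·(2M2+M3)/6=-6/11
t_q=3/2 → seg 1, τ=1/2; S=0+-57/22·τ+-39/44·τ²+41/88·τ³=-1027/704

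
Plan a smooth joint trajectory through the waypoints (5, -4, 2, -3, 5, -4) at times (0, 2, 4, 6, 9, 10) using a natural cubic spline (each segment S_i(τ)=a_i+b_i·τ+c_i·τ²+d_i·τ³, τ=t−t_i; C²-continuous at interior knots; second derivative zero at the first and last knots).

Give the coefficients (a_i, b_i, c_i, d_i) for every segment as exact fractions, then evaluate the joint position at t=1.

Δ: Δ0=-9/2, Δ1=3, Δ2=-5/2, Δ3=8/3, Δ4=-9
row 1: diag=8, rhs=45; c'=1/4, d'=45/8
row 2: denom=8−2·1/4=15/2; d'=(-33−2·45/8)/(15/2)=-59/10
row 3: denom=10−2·4/15=142/15; d'=(31−2·-59/10)/(142/15)=321/71
row 4: denom=8−3·45/142=1001/142; d'=(-70−3·321/71)/(1001/142)=-11866/1001
back: M4=-11866/1001
back: M3=321/71−45/142·-11866/1001=8286/1001
back: M2=-59/10−4/15·8286/1001=-16231/2002
back: M1=45/8−1/4·-16231/2002=15319/2002
M: M0=0, M1=15319/2002, M2=-16231/2002, M3=8286/1001, M4=-11866/1001, M5=0
seg 0: a=5, c=M0/2=0, d=(M1−M0)/(6·2)=15319/24024, b=Δ0−h0·(2M0+M1)/6=-21173/3003
seg 1: a=-4, c=M1/2=15319/4004, d=(M2−M1)/(6·2)=-15775/12012, b=Δ1−h1·(2M1+M2)/6=3611/6006
seg 2: a=2, c=M2/2=-16231/4004, d=(M3−M2)/(6·2)=32803/24024, b=Δ2−h2·(2M2+M3)/6=125/858
seg 3: a=-3, c=M3/2=4143/1001, d=(M4−M3)/(6·3)=-916/819, b=Δ3−h3·(2M3+M4)/6=73/231
seg 4: a=5, c=M4/2=-5933/1001, d=(M5−M4)/(6·1)=5933/3003, b=Δ4−h4·(2M4+M5)/6=-15161/3003
t_q=1 → seg 0, τ=1; S=5+-21173/3003·τ+0·τ²+15319/24024·τ³=-11315/8008

  seg 0: a=5 b=-21173/3003 c=0 d=15319/24024
  seg 1: a=-4 b=3611/6006 c=15319/4004 d=-15775/12012
  seg 2: a=2 b=125/858 c=-16231/4004 d=32803/24024
  seg 3: a=-3 b=73/231 c=4143/1001 d=-916/819
  seg 4: a=5 b=-15161/3003 c=-5933/1001 d=5933/3003
S(1) = -11315/8008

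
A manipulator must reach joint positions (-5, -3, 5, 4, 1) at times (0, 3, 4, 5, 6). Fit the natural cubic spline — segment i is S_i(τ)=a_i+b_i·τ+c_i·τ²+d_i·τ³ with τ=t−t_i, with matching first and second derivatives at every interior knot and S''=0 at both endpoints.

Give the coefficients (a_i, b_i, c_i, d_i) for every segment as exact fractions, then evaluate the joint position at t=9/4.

  seg 0: a=-5 b=-266/87 c=0 d=12/29
  seg 1: a=-3 b=706/87 c=108/29 d=-334/87
  seg 2: a=5 b=352/87 c=-226/29 d=239/87
  seg 3: a=4 b=-287/87 c=13/29 d=-13/87
S(9/4) = -3325/464

Δ: Δ0=2/3, Δ1=8, Δ2=-1, Δ3=-3
row 1: diag=8, rhs=44; c'=1/8, d'=11/2
row 2: denom=4−1·1/8=31/8; d'=(-54−1·11/2)/(31/8)=-476/31
row 3: denom=4−1·8/31=116/31; d'=(-12−1·-476/31)/(116/31)=26/29
back: M3=26/29
back: M2=-476/31−8/31·26/29=-452/29
back: M1=11/2−1/8·-452/29=216/29
M: M0=0, M1=216/29, M2=-452/29, M3=26/29, M4=0
seg 0: a=-5, c=M0/2=0, d=(M1−M0)/(6·3)=12/29, b=Δ0−h0·(2M0+M1)/6=-266/87
seg 1: a=-3, c=M1/2=108/29, d=(M2−M1)/(6·1)=-334/87, b=Δ1−h1·(2M1+M2)/6=706/87
seg 2: a=5, c=M2/2=-226/29, d=(M3−M2)/(6·1)=239/87, b=Δ2−h2·(2M2+M3)/6=352/87
seg 3: a=4, c=M3/2=13/29, d=(M4−M3)/(6·1)=-13/87, b=Δ3−h3·(2M3+M4)/6=-287/87
t_q=9/4 → seg 0, τ=9/4; S=-5+-266/87·τ+0·τ²+12/29·τ³=-3325/464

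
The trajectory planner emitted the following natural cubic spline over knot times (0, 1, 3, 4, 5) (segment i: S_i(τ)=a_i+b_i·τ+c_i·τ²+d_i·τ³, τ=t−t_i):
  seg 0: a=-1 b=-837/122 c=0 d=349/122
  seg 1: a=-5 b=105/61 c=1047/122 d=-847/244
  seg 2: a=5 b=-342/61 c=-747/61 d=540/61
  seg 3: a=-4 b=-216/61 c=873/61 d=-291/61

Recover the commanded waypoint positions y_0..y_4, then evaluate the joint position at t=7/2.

y_0=-1 y_1=-5 y_2=5 y_3=-4 y_4=2
S(7/2) = 59/244

y_0 = S_0(0) = a_0 = -1
y_1 = S_1(0) = a_1 = -5
y_2 = S_2(0) = a_2 = 5
y_3 = S_3(0) = a_3 = -4
y_4 = S_3(1) = 2
t_q=7/2 is in segment 2 (τ=1/2); S_2(τ)=59/244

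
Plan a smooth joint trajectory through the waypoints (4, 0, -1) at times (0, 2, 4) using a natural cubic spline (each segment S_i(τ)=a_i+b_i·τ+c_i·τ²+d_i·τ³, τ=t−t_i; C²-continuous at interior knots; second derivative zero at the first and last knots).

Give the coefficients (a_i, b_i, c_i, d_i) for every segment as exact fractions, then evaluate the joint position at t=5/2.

  seg 0: a=4 b=-19/8 c=0 d=3/32
  seg 1: a=0 b=-5/4 c=9/16 d=-3/32
S(5/2) = -127/256

Δ: Δ0=-2, Δ1=-1/2
row 1: diag=8, rhs=9; c'=1/4, d'=9/8
back: M1=9/8
M: M0=0, M1=9/8, M2=0
seg 0: a=4, c=M0/2=0, d=(M1−M0)/(6·2)=3/32, b=Δ0−h0·(2M0+M1)/6=-19/8
seg 1: a=0, c=M1/2=9/16, d=(M2−M1)/(6·2)=-3/32, b=Δ1−h1·(2M1+M2)/6=-5/4
t_q=5/2 → seg 1, τ=1/2; S=0+-5/4·τ+9/16·τ²+-3/32·τ³=-127/256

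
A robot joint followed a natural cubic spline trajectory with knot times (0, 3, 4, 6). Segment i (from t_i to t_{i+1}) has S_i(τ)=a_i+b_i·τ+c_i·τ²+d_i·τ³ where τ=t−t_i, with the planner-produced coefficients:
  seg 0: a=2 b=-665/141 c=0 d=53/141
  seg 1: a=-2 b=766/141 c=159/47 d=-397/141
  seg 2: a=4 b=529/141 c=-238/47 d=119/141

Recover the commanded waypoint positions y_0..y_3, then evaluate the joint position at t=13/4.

y_0 = S_0(0) = a_0 = 2
y_1 = S_1(0) = a_1 = -2
y_2 = S_2(0) = a_2 = 4
y_3 = S_2(2) = -2
t_q=13/4 is in segment 1 (τ=1/4); S_1(τ)=-1427/3008

y_0=2 y_1=-2 y_2=4 y_3=-2
S(13/4) = -1427/3008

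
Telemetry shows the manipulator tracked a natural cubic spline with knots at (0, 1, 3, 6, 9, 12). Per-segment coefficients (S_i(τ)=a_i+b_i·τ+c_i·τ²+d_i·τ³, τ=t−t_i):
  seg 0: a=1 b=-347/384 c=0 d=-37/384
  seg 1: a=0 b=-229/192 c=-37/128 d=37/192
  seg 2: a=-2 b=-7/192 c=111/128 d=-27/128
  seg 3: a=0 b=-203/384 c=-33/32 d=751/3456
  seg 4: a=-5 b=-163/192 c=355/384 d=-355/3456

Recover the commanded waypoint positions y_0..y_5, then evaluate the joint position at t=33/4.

y_0 = S_0(0) = a_0 = 1
y_1 = S_1(0) = a_1 = 0
y_2 = S_2(0) = a_2 = -2
y_3 = S_3(0) = a_3 = 0
y_4 = S_4(0) = a_4 = -5
y_5 = S_4(3) = -2
t_q=33/4 is in segment 3 (τ=9/4); S_3(τ)=-32235/8192

y_0=1 y_1=0 y_2=-2 y_3=0 y_4=-5 y_5=-2
S(33/4) = -32235/8192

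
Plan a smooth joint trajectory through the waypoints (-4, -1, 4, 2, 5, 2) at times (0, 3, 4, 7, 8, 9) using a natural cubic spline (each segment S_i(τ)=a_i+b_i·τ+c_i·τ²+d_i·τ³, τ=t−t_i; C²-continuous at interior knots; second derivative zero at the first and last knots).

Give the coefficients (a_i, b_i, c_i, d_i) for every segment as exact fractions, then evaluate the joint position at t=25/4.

  seg 0: a=-4 b=-1592/1665 c=0 d=3257/14985
  seg 1: a=-1 b=8179/1665 c=3257/1665 d=-1037/555
  seg 2: a=4 b=1072/333 c=-6076/1665 d=11758/14985
  seg 3: a=2 b=4178/1665 c=1894/555 d=-973/333
  seg 4: a=5 b=947/1665 c=-2971/555 d=2971/1665
S(25/4) = 10103/5920

Δ: Δ0=1, Δ1=5, Δ2=-2/3, Δ3=3, Δ4=-3
row 1: diag=8, rhs=24; c'=1/8, d'=3
row 2: denom=8−1·1/8=63/8; d'=(-34−1·3)/(63/8)=-296/63
row 3: denom=8−3·8/21=48/7; d'=(22−3·-296/63)/(48/7)=379/72
row 4: denom=4−1·7/48=185/48; d'=(-36−1·379/72)/(185/48)=-5942/555
back: M4=-5942/555
back: M3=379/72−7/48·-5942/555=3788/555
back: M2=-296/63−8/21·3788/555=-12152/1665
back: M1=3−1/8·-12152/1665=6514/1665
M: M0=0, M1=6514/1665, M2=-12152/1665, M3=3788/555, M4=-5942/555, M5=0
seg 0: a=-4, c=M0/2=0, d=(M1−M0)/(6·3)=3257/14985, b=Δ0−h0·(2M0+M1)/6=-1592/1665
seg 1: a=-1, c=M1/2=3257/1665, d=(M2−M1)/(6·1)=-1037/555, b=Δ1−h1·(2M1+M2)/6=8179/1665
seg 2: a=4, c=M2/2=-6076/1665, d=(M3−M2)/(6·3)=11758/14985, b=Δ2−h2·(2M2+M3)/6=1072/333
seg 3: a=2, c=M3/2=1894/555, d=(M4−M3)/(6·1)=-973/333, b=Δ3−h3·(2M3+M4)/6=4178/1665
seg 4: a=5, c=M4/2=-2971/555, d=(M5−M4)/(6·1)=2971/1665, b=Δ4−h4·(2M4+M5)/6=947/1665
t_q=25/4 → seg 2, τ=9/4; S=4+1072/333·τ+-6076/1665·τ²+11758/14985·τ³=10103/5920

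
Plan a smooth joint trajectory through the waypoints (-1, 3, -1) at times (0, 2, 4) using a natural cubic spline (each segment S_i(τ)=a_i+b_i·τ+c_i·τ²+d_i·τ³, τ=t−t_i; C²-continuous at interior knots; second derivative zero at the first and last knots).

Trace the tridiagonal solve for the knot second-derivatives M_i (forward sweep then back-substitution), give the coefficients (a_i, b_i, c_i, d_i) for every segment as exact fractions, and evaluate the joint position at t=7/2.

Δ: Δ0=2, Δ1=-2
row 1: diag=8, rhs=-24; c'=1/4, d'=-3
back: M1=-3
M: M0=0, M1=-3, M2=0
seg 0: a=-1, c=M0/2=0, d=(M1−M0)/(6·2)=-1/4, b=Δ0−h0·(2M0+M1)/6=3
seg 1: a=3, c=M1/2=-3/2, d=(M2−M1)/(6·2)=1/4, b=Δ1−h1·(2M1+M2)/6=0
t_q=7/2 → seg 1, τ=3/2; S=3+0·τ+-3/2·τ²+1/4·τ³=15/32

  seg 0: a=-1 b=3 c=0 d=-1/4
  seg 1: a=3 b=0 c=-3/2 d=1/4
S(7/2) = 15/32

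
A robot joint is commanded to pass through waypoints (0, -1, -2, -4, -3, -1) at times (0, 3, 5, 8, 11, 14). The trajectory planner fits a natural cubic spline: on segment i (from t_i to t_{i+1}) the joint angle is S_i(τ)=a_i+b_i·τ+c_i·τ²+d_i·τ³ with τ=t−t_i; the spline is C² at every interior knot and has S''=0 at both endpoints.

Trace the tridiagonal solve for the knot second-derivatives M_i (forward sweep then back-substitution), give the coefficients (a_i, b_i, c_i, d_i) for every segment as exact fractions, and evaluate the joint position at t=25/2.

Δ: Δ0=-1/3, Δ1=-1/2, Δ2=-2/3, Δ3=1/3, Δ4=2/3
row 1: diag=10, rhs=-1; c'=1/5, d'=-1/10
row 2: denom=10−2·1/5=48/5; d'=(-1−2·-1/10)/(48/5)=-1/12
row 3: denom=12−3·5/16=177/16; d'=(6−3·-1/12)/(177/16)=100/177
row 4: denom=12−3·16/59=660/59; d'=(2−3·100/177)/(660/59)=3/110
back: M4=3/110
back: M3=100/177−16/59·3/110=92/165
back: M2=-1/12−5/16·92/165=-17/66
back: M1=-1/10−1/5·-17/66=-8/165
M: M0=0, M1=-8/165, M2=-17/66, M3=92/165, M4=3/110, M5=0
seg 0: a=0, c=M0/2=0, d=(M1−M0)/(6·3)=-4/1485, b=Δ0−h0·(2M0+M1)/6=-17/55
seg 1: a=-1, c=M1/2=-4/165, d=(M2−M1)/(6·2)=-23/1320, b=Δ1−h1·(2M1+M2)/6=-21/55
seg 2: a=-2, c=M2/2=-17/132, d=(M3−M2)/(6·3)=269/5940, b=Δ2−h2·(2M2+M3)/6=-227/330
seg 3: a=-4, c=M3/2=46/165, d=(M4−M3)/(6·3)=-35/1188, b=Δ3−h3·(2M3+M4)/6=-157/660
seg 4: a=-3, c=M4/2=3/220, d=(M5−M4)/(6·3)=-1/660, b=Δ4−h4·(2M4+M5)/6=211/330
t_q=25/2 → seg 4, τ=3/2; S=-3+211/330·τ+3/220·τ²+-1/660·τ³=-3547/1760

  seg 0: a=0 b=-17/55 c=0 d=-4/1485
  seg 1: a=-1 b=-21/55 c=-4/165 d=-23/1320
  seg 2: a=-2 b=-227/330 c=-17/132 d=269/5940
  seg 3: a=-4 b=-157/660 c=46/165 d=-35/1188
  seg 4: a=-3 b=211/330 c=3/220 d=-1/660
S(25/2) = -3547/1760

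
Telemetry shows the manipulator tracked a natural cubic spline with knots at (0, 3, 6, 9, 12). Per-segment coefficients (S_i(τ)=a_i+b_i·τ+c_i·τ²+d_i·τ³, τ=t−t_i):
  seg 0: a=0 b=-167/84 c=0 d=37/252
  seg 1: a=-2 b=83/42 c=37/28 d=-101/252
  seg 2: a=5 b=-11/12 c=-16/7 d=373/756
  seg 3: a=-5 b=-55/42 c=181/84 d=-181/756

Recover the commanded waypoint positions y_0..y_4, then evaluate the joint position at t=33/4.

y_0=0 y_1=-2 y_2=5 y_3=-5 y_4=4
S(33/4) = -5401/1792

y_0 = S_0(0) = a_0 = 0
y_1 = S_1(0) = a_1 = -2
y_2 = S_2(0) = a_2 = 5
y_3 = S_3(0) = a_3 = -5
y_4 = S_3(3) = 4
t_q=33/4 is in segment 2 (τ=9/4); S_2(τ)=-5401/1792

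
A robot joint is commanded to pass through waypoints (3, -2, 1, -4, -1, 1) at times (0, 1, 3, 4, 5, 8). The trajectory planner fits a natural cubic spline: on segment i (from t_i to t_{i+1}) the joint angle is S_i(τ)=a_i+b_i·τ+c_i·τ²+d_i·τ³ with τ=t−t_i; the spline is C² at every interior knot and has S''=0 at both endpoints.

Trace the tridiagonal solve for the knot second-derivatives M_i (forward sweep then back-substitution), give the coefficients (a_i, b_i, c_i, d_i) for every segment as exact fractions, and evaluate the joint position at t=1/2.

Δ: Δ0=-5, Δ1=3/2, Δ2=-5, Δ3=3, Δ4=2/3
row 1: diag=6, rhs=39; c'=1/3, d'=13/2
row 2: denom=6−2·1/3=16/3; d'=(-39−2·13/2)/(16/3)=-39/4
row 3: denom=4−1·3/16=61/16; d'=(48−1·-39/4)/(61/16)=924/61
row 4: denom=8−1·16/61=472/61; d'=(-14−1·924/61)/(472/61)=-889/236
back: M4=-889/236
back: M3=924/61−16/61·-889/236=952/59
back: M2=-39/4−3/16·952/59=-3015/236
back: M1=13/2−1/3·-3015/236=2539/236
M: M0=0, M1=2539/236, M2=-3015/236, M3=952/59, M4=-889/236, M5=0
seg 0: a=3, c=M0/2=0, d=(M1−M0)/(6·1)=2539/1416, b=Δ0−h0·(2M0+M1)/6=-9619/1416
seg 1: a=-2, c=M1/2=2539/472, d=(M2−M1)/(6·2)=-2777/1416, b=Δ1−h1·(2M1+M2)/6=-1001/708
seg 2: a=1, c=M2/2=-3015/472, d=(M3−M2)/(6·1)=6823/1416, b=Δ2−h2·(2M2+M3)/6=-2429/708
seg 3: a=-4, c=M3/2=476/59, d=(M4−M3)/(6·1)=-4697/1416, b=Δ3−h3·(2M3+M4)/6=-2479/1416
seg 4: a=-1, c=M4/2=-889/472, d=(M5−M4)/(6·3)=889/4248, b=Δ4−h4·(2M4+M5)/6=3139/708
t_q=1/2 → seg 0, τ=1/2; S=3+-9619/1416·τ+0·τ²+2539/1416·τ³=-651/3776

  seg 0: a=3 b=-9619/1416 c=0 d=2539/1416
  seg 1: a=-2 b=-1001/708 c=2539/472 d=-2777/1416
  seg 2: a=1 b=-2429/708 c=-3015/472 d=6823/1416
  seg 3: a=-4 b=-2479/1416 c=476/59 d=-4697/1416
  seg 4: a=-1 b=3139/708 c=-889/472 d=889/4248
S(1/2) = -651/3776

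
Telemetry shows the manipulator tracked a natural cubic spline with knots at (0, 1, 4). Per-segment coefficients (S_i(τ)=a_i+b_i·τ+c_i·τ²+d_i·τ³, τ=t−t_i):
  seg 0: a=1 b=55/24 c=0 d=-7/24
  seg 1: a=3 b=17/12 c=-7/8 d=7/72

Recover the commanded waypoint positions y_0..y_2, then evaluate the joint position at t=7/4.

y_0=1 y_1=3 y_2=2
S(7/4) = 1849/512

y_0 = S_0(0) = a_0 = 1
y_1 = S_1(0) = a_1 = 3
y_2 = S_1(3) = 2
t_q=7/4 is in segment 1 (τ=3/4); S_1(τ)=1849/512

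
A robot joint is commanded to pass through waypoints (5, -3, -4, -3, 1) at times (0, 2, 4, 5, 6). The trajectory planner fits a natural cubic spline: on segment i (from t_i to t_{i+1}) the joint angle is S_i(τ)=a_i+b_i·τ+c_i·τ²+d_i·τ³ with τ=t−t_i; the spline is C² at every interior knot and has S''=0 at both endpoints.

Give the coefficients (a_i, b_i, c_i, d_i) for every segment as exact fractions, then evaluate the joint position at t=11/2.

  seg 0: a=5 b=-821/168 c=0 d=149/672
  seg 1: a=-3 b=-187/84 c=149/112 d=-157/672
  seg 2: a=-4 b=7/24 c=-1/14 d=131/168
  seg 3: a=-3 b=209/84 c=127/56 d=-127/168
S(11/2) = -575/448

Δ: Δ0=-4, Δ1=-1/2, Δ2=1, Δ3=4
row 1: diag=8, rhs=21; c'=1/4, d'=21/8
row 2: denom=6−2·1/4=11/2; d'=(9−2·21/8)/(11/2)=15/22
row 3: denom=4−1·2/11=42/11; d'=(18−1·15/22)/(42/11)=127/28
back: M3=127/28
back: M2=15/22−2/11·127/28=-1/7
back: M1=21/8−1/4·-1/7=149/56
M: M0=0, M1=149/56, M2=-1/7, M3=127/28, M4=0
seg 0: a=5, c=M0/2=0, d=(M1−M0)/(6·2)=149/672, b=Δ0−h0·(2M0+M1)/6=-821/168
seg 1: a=-3, c=M1/2=149/112, d=(M2−M1)/(6·2)=-157/672, b=Δ1−h1·(2M1+M2)/6=-187/84
seg 2: a=-4, c=M2/2=-1/14, d=(M3−M2)/(6·1)=131/168, b=Δ2−h2·(2M2+M3)/6=7/24
seg 3: a=-3, c=M3/2=127/56, d=(M4−M3)/(6·1)=-127/168, b=Δ3−h3·(2M3+M4)/6=209/84
t_q=11/2 → seg 3, τ=1/2; S=-3+209/84·τ+127/56·τ²+-127/168·τ³=-575/448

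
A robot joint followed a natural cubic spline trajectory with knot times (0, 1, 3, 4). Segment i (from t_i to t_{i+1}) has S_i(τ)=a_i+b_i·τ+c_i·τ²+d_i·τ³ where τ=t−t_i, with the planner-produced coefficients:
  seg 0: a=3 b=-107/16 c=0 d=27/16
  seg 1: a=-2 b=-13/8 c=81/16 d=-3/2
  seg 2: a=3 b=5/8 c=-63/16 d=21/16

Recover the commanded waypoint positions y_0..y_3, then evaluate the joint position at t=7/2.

y_0=3 y_1=-2 y_2=3 y_3=1
S(7/2) = 319/128

y_0 = S_0(0) = a_0 = 3
y_1 = S_1(0) = a_1 = -2
y_2 = S_2(0) = a_2 = 3
y_3 = S_2(1) = 1
t_q=7/2 is in segment 2 (τ=1/2); S_2(τ)=319/128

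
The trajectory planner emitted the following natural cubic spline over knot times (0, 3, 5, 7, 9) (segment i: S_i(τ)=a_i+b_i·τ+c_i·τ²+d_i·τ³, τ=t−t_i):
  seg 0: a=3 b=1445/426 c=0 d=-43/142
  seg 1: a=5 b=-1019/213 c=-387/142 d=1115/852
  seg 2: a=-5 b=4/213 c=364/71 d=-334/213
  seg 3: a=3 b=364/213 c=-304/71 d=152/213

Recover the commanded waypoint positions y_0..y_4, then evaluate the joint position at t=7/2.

y_0=3 y_1=5 y_2=-5 y_3=3 y_4=-5
S(7/2) = 4749/2272

y_0 = S_0(0) = a_0 = 3
y_1 = S_1(0) = a_1 = 5
y_2 = S_2(0) = a_2 = -5
y_3 = S_3(0) = a_3 = 3
y_4 = S_3(2) = -5
t_q=7/2 is in segment 1 (τ=1/2); S_1(τ)=4749/2272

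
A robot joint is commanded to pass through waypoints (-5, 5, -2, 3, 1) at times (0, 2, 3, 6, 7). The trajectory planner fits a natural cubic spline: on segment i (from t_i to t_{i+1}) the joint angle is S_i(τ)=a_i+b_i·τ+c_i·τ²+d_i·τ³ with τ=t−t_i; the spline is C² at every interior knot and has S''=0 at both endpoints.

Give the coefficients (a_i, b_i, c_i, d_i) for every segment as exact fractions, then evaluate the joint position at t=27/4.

Δ: Δ0=5, Δ1=-7, Δ2=5/3, Δ3=-2
row 1: diag=6, rhs=-72; c'=1/6, d'=-12
row 2: denom=8−1·1/6=47/6; d'=(52−1·-12)/(47/6)=384/47
row 3: denom=8−3·18/47=322/47; d'=(-22−3·384/47)/(322/47)=-1093/161
back: M3=-1093/161
back: M2=384/47−18/47·-1093/161=1734/161
back: M1=-12−1/6·1734/161=-2221/161
M: M0=0, M1=-2221/161, M2=1734/161, M3=-1093/161, M4=0
seg 0: a=-5, c=M0/2=0, d=(M1−M0)/(6·2)=-2221/1932, b=Δ0−h0·(2M0+M1)/6=4636/483
seg 1: a=5, c=M1/2=-2221/322, d=(M2−M1)/(6·1)=565/138, b=Δ1−h1·(2M1+M2)/6=-2027/483
seg 2: a=-2, c=M2/2=867/161, d=(M3−M2)/(6·3)=-2827/2898, b=Δ2−h2·(2M2+M3)/6=-5515/966
seg 3: a=3, c=M3/2=-1093/322, d=(M4−M3)/(6·1)=1093/966, b=Δ3−h3·(2M3+M4)/6=127/483
t_q=27/4 → seg 3, τ=3/4; S=3+127/483·τ+-1093/322·τ²+1093/966·τ³=36377/20608

  seg 0: a=-5 b=4636/483 c=0 d=-2221/1932
  seg 1: a=5 b=-2027/483 c=-2221/322 d=565/138
  seg 2: a=-2 b=-5515/966 c=867/161 d=-2827/2898
  seg 3: a=3 b=127/483 c=-1093/322 d=1093/966
S(27/4) = 36377/20608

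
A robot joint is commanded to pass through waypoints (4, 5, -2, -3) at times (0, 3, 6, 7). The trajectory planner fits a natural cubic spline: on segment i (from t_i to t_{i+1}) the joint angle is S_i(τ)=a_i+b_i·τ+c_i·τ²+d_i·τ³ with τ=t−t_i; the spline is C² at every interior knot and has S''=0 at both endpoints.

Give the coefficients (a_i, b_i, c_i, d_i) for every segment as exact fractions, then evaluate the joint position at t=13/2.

  seg 0: a=4 b=35/29 c=0 d=-76/783
  seg 1: a=5 b=-41/29 c=-76/87 d=148/783
  seg 2: a=-2 b=-45/29 c=24/29 d=-8/29
S(13/2) = -151/58

Δ: Δ0=1/3, Δ1=-7/3, Δ2=-1
row 1: diag=12, rhs=-16; c'=1/4, d'=-4/3
row 2: denom=8−3·1/4=29/4; d'=(8−3·-4/3)/(29/4)=48/29
back: M2=48/29
back: M1=-4/3−1/4·48/29=-152/87
M: M0=0, M1=-152/87, M2=48/29, M3=0
seg 0: a=4, c=M0/2=0, d=(M1−M0)/(6·3)=-76/783, b=Δ0−h0·(2M0+M1)/6=35/29
seg 1: a=5, c=M1/2=-76/87, d=(M2−M1)/(6·3)=148/783, b=Δ1−h1·(2M1+M2)/6=-41/29
seg 2: a=-2, c=M2/2=24/29, d=(M3−M2)/(6·1)=-8/29, b=Δ2−h2·(2M2+M3)/6=-45/29
t_q=13/2 → seg 2, τ=1/2; S=-2+-45/29·τ+24/29·τ²+-8/29·τ³=-151/58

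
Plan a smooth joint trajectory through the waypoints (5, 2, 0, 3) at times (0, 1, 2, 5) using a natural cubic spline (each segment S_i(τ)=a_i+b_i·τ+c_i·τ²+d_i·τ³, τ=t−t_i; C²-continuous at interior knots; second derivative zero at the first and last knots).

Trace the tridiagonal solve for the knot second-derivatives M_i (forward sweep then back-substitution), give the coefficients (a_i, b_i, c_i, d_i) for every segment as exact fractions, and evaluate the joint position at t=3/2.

  seg 0: a=5 b=-98/31 c=0 d=5/31
  seg 1: a=2 b=-83/31 c=15/31 d=6/31
  seg 2: a=0 b=-35/31 c=33/31 d=-11/93
S(3/2) = 25/31

Δ: Δ0=-3, Δ1=-2, Δ2=1
row 1: diag=4, rhs=6; c'=1/4, d'=3/2
row 2: denom=8−1·1/4=31/4; d'=(18−1·3/2)/(31/4)=66/31
back: M2=66/31
back: M1=3/2−1/4·66/31=30/31
M: M0=0, M1=30/31, M2=66/31, M3=0
seg 0: a=5, c=M0/2=0, d=(M1−M0)/(6·1)=5/31, b=Δ0−h0·(2M0+M1)/6=-98/31
seg 1: a=2, c=M1/2=15/31, d=(M2−M1)/(6·1)=6/31, b=Δ1−h1·(2M1+M2)/6=-83/31
seg 2: a=0, c=M2/2=33/31, d=(M3−M2)/(6·3)=-11/93, b=Δ2−h2·(2M2+M3)/6=-35/31
t_q=3/2 → seg 1, τ=1/2; S=2+-83/31·τ+15/31·τ²+6/31·τ³=25/31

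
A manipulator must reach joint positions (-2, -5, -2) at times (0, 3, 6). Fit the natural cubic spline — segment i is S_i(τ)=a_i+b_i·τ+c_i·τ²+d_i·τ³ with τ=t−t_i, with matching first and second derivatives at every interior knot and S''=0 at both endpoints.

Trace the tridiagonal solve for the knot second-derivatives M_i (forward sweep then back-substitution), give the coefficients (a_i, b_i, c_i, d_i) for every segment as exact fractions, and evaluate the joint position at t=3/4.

  seg 0: a=-2 b=-3/2 c=0 d=1/18
  seg 1: a=-5 b=0 c=1/2 d=-1/18
S(3/4) = -397/128

Δ: Δ0=-1, Δ1=1
row 1: diag=12, rhs=12; c'=1/4, d'=1
back: M1=1
M: M0=0, M1=1, M2=0
seg 0: a=-2, c=M0/2=0, d=(M1−M0)/(6·3)=1/18, b=Δ0−h0·(2M0+M1)/6=-3/2
seg 1: a=-5, c=M1/2=1/2, d=(M2−M1)/(6·3)=-1/18, b=Δ1−h1·(2M1+M2)/6=0
t_q=3/4 → seg 0, τ=3/4; S=-2+-3/2·τ+0·τ²+1/18·τ³=-397/128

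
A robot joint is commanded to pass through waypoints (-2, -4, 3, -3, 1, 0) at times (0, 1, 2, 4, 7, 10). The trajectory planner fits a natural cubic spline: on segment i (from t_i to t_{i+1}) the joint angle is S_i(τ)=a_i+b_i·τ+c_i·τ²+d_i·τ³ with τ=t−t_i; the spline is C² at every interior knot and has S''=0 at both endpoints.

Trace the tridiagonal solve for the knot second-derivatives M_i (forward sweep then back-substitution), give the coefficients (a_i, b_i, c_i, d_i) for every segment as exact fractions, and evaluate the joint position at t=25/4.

  seg 0: a=-2 b=-3836/787 c=0 d=2262/787
  seg 1: a=-4 b=2950/787 c=6786/787 d=-4227/787
  seg 2: a=3 b=3841/787 c=-5895/787 d=1397/787
  seg 3: a=-3 b=-2975/787 c=2487/787 d=-10310/21249
  seg 4: a=1 b=1637/787 c=-2849/2361 d=2849/21249
S(25/4) = -26043/25184

Δ: Δ0=-2, Δ1=7, Δ2=-3, Δ3=4/3, Δ4=-1/3
row 1: diag=4, rhs=54; c'=1/4, d'=27/2
row 2: denom=6−1·1/4=23/4; d'=(-60−1·27/2)/(23/4)=-294/23
row 3: denom=10−2·8/23=214/23; d'=(26−2·-294/23)/(214/23)=593/107
row 4: denom=12−3·69/214=2361/214; d'=(-10−3·593/107)/(2361/214)=-5698/2361
back: M4=-5698/2361
back: M3=593/107−69/214·-5698/2361=4974/787
back: M2=-294/23−8/23·4974/787=-11790/787
back: M1=27/2−1/4·-11790/787=13572/787
M: M0=0, M1=13572/787, M2=-11790/787, M3=4974/787, M4=-5698/2361, M5=0
seg 0: a=-2, c=M0/2=0, d=(M1−M0)/(6·1)=2262/787, b=Δ0−h0·(2M0+M1)/6=-3836/787
seg 1: a=-4, c=M1/2=6786/787, d=(M2−M1)/(6·1)=-4227/787, b=Δ1−h1·(2M1+M2)/6=2950/787
seg 2: a=3, c=M2/2=-5895/787, d=(M3−M2)/(6·2)=1397/787, b=Δ2−h2·(2M2+M3)/6=3841/787
seg 3: a=-3, c=M3/2=2487/787, d=(M4−M3)/(6·3)=-10310/21249, b=Δ3−h3·(2M3+M4)/6=-2975/787
seg 4: a=1, c=M4/2=-2849/2361, d=(M5−M4)/(6·3)=2849/21249, b=Δ4−h4·(2M4+M5)/6=1637/787
t_q=25/4 → seg 3, τ=9/4; S=-3+-2975/787·τ+2487/787·τ²+-10310/21249·τ³=-26043/25184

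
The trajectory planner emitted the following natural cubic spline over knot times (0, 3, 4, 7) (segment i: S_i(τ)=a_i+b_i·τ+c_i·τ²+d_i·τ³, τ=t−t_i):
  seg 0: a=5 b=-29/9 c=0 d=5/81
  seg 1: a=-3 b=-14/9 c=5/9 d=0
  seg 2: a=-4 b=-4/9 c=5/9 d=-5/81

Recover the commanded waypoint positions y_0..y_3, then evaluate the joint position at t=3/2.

y_0=5 y_1=-3 y_2=-4 y_3=-2
S(3/2) = 3/8

y_0 = S_0(0) = a_0 = 5
y_1 = S_1(0) = a_1 = -3
y_2 = S_2(0) = a_2 = -4
y_3 = S_2(3) = -2
t_q=3/2 is in segment 0 (τ=3/2); S_0(τ)=3/8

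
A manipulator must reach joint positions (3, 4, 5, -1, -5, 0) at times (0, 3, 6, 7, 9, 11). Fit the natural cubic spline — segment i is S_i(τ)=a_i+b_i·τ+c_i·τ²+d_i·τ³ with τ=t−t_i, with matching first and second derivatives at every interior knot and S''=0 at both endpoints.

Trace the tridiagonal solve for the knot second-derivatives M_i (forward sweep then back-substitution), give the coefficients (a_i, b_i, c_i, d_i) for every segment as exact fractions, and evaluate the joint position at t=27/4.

  seg 0: a=3 b=-1471/3732 c=0 d=905/11196
  seg 1: a=4 b=3337/1866 c=905/1244 d=-4525/11196
  seg 2: a=5 b=-17761/3732 c=-905/311 d=6229/3732
  seg 3: a=-1 b=-10397/1866 c=2609/1244 d=-581/3732
  seg 4: a=-5 b=1771/1866 c=1447/1244 d=-1447/7464
S(27/4) = 39645/79616

Δ: Δ0=1/3, Δ1=1/3, Δ2=-6, Δ3=-2, Δ4=5/2
row 1: diag=12, rhs=0; c'=1/4, d'=0
row 2: denom=8−3·1/4=29/4; d'=(-38−3·0)/(29/4)=-152/29
row 3: denom=6−1·4/29=170/29; d'=(24−1·-152/29)/(170/29)=424/85
row 4: denom=8−2·29/85=622/85; d'=(27−2·424/85)/(622/85)=1447/622
back: M4=1447/622
back: M3=424/85−29/85·1447/622=2609/622
back: M2=-152/29−4/29·2609/622=-1810/311
back: M1=0−1/4·-1810/311=905/622
M: M0=0, M1=905/622, M2=-1810/311, M3=2609/622, M4=1447/622, M5=0
seg 0: a=3, c=M0/2=0, d=(M1−M0)/(6·3)=905/11196, b=Δ0−h0·(2M0+M1)/6=-1471/3732
seg 1: a=4, c=M1/2=905/1244, d=(M2−M1)/(6·3)=-4525/11196, b=Δ1−h1·(2M1+M2)/6=3337/1866
seg 2: a=5, c=M2/2=-905/311, d=(M3−M2)/(6·1)=6229/3732, b=Δ2−h2·(2M2+M3)/6=-17761/3732
seg 3: a=-1, c=M3/2=2609/1244, d=(M4−M3)/(6·2)=-581/3732, b=Δ3−h3·(2M3+M4)/6=-10397/1866
seg 4: a=-5, c=M4/2=1447/1244, d=(M5−M4)/(6·2)=-1447/7464, b=Δ4−h4·(2M4+M5)/6=1771/1866
t_q=27/4 → seg 2, τ=3/4; S=5+-17761/3732·τ+-905/311·τ²+6229/3732·τ³=39645/79616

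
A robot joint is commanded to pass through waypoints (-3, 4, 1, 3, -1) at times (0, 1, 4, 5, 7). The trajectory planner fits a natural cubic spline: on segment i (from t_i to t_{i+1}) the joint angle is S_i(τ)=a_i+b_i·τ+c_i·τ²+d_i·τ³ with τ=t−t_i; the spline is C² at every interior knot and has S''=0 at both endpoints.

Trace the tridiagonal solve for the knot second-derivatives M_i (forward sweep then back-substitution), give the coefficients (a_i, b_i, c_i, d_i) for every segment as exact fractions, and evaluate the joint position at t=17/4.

Δ: Δ0=7, Δ1=-1, Δ2=2, Δ3=-2
row 1: diag=8, rhs=-48; c'=3/8, d'=-6
row 2: denom=8−3·3/8=55/8; d'=(18−3·-6)/(55/8)=288/55
row 3: denom=6−1·8/55=322/55; d'=(-24−1·288/55)/(322/55)=-804/161
back: M3=-804/161
back: M2=288/55−8/55·-804/161=960/161
back: M1=-6−3/8·960/161=-1326/161
M: M0=0, M1=-1326/161, M2=960/161, M3=-804/161, M4=0
seg 0: a=-3, c=M0/2=0, d=(M1−M0)/(6·1)=-221/161, b=Δ0−h0·(2M0+M1)/6=1348/161
seg 1: a=4, c=M1/2=-663/161, d=(M2−M1)/(6·3)=127/161, b=Δ1−h1·(2M1+M2)/6=685/161
seg 2: a=1, c=M2/2=480/161, d=(M3−M2)/(6·1)=-42/23, b=Δ2−h2·(2M2+M3)/6=136/161
seg 3: a=3, c=M3/2=-402/161, d=(M4−M3)/(6·2)=67/161, b=Δ3−h3·(2M3+M4)/6=214/161
t_q=17/4 → seg 2, τ=1/4; S=1+136/161·τ+480/161·τ²+-42/23·τ³=7053/5152

  seg 0: a=-3 b=1348/161 c=0 d=-221/161
  seg 1: a=4 b=685/161 c=-663/161 d=127/161
  seg 2: a=1 b=136/161 c=480/161 d=-42/23
  seg 3: a=3 b=214/161 c=-402/161 d=67/161
S(17/4) = 7053/5152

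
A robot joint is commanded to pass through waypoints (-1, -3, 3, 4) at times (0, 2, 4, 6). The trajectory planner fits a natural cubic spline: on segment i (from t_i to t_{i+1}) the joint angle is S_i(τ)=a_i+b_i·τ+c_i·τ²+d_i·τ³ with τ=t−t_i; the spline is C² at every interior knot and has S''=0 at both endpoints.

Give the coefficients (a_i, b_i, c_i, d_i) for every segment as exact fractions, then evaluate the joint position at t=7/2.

  seg 0: a=-1 b=-67/30 c=0 d=37/120
  seg 1: a=-3 b=22/15 c=37/20 d=-13/24
  seg 2: a=3 b=71/30 c=-7/5 d=7/30
S(7/2) = 491/320

Δ: Δ0=-1, Δ1=3, Δ2=1/2
row 1: diag=8, rhs=24; c'=1/4, d'=3
row 2: denom=8−2·1/4=15/2; d'=(-15−2·3)/(15/2)=-14/5
back: M2=-14/5
back: M1=3−1/4·-14/5=37/10
M: M0=0, M1=37/10, M2=-14/5, M3=0
seg 0: a=-1, c=M0/2=0, d=(M1−M0)/(6·2)=37/120, b=Δ0−h0·(2M0+M1)/6=-67/30
seg 1: a=-3, c=M1/2=37/20, d=(M2−M1)/(6·2)=-13/24, b=Δ1−h1·(2M1+M2)/6=22/15
seg 2: a=3, c=M2/2=-7/5, d=(M3−M2)/(6·2)=7/30, b=Δ2−h2·(2M2+M3)/6=71/30
t_q=7/2 → seg 1, τ=3/2; S=-3+22/15·τ+37/20·τ²+-13/24·τ³=491/320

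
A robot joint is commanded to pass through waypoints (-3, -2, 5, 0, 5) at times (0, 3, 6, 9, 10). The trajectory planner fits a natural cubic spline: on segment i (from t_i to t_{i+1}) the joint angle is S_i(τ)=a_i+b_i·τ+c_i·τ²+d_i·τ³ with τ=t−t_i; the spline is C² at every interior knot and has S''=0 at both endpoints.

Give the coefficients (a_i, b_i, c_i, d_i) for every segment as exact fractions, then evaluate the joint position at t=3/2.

  seg 0: a=-3 b=-37/54 c=0 d=55/486
  seg 1: a=-2 b=64/27 c=55/54 d=-167/486
  seg 2: a=5 b=-43/54 c=-56/27 d=289/486
  seg 3: a=0 b=76/27 c=59/18 d=-59/54
S(3/2) = -175/48

Δ: Δ0=1/3, Δ1=7/3, Δ2=-5/3, Δ3=5
row 1: diag=12, rhs=12; c'=1/4, d'=1
row 2: denom=12−3·1/4=45/4; d'=(-24−3·1)/(45/4)=-12/5
row 3: denom=8−3·4/15=36/5; d'=(40−3·-12/5)/(36/5)=59/9
back: M3=59/9
back: M2=-12/5−4/15·59/9=-112/27
back: M1=1−1/4·-112/27=55/27
M: M0=0, M1=55/27, M2=-112/27, M3=59/9, M4=0
seg 0: a=-3, c=M0/2=0, d=(M1−M0)/(6·3)=55/486, b=Δ0−h0·(2M0+M1)/6=-37/54
seg 1: a=-2, c=M1/2=55/54, d=(M2−M1)/(6·3)=-167/486, b=Δ1−h1·(2M1+M2)/6=64/27
seg 2: a=5, c=M2/2=-56/27, d=(M3−M2)/(6·3)=289/486, b=Δ2−h2·(2M2+M3)/6=-43/54
seg 3: a=0, c=M3/2=59/18, d=(M4−M3)/(6·1)=-59/54, b=Δ3−h3·(2M3+M4)/6=76/27
t_q=3/2 → seg 0, τ=3/2; S=-3+-37/54·τ+0·τ²+55/486·τ³=-175/48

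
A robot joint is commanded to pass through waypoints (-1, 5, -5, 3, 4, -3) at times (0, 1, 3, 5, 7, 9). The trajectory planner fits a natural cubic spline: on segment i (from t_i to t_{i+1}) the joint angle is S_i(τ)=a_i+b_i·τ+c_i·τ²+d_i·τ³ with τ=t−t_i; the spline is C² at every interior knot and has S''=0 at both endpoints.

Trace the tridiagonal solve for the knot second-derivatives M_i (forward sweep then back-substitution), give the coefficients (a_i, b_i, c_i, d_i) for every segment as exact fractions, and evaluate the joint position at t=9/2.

Δ: Δ0=6, Δ1=-5, Δ2=4, Δ3=1/2, Δ4=-7/2
row 1: diag=6, rhs=-66; c'=1/3, d'=-11
row 2: denom=8−2·1/3=22/3; d'=(54−2·-11)/(22/3)=114/11
row 3: denom=8−2·3/11=82/11; d'=(-21−2·114/11)/(82/11)=-459/82
row 4: denom=8−2·11/41=306/41; d'=(-24−2·-459/82)/(306/41)=-175/102
back: M4=-175/102
back: M3=-459/82−11/41·-175/102=-262/51
back: M2=114/11−3/11·-262/51=200/17
back: M1=-11−1/3·200/17=-761/51
M: M0=0, M1=-761/51, M2=200/17, M3=-262/51, M4=-175/102, M5=0
seg 0: a=-1, c=M0/2=0, d=(M1−M0)/(6·1)=-761/306, b=Δ0−h0·(2M0+M1)/6=2597/306
seg 1: a=5, c=M1/2=-761/102, d=(M2−M1)/(6·2)=1361/612, b=Δ1−h1·(2M1+M2)/6=157/153
seg 2: a=-5, c=M2/2=100/17, d=(M3−M2)/(6·2)=-431/306, b=Δ2−h2·(2M2+M3)/6=-326/153
seg 3: a=3, c=M3/2=-131/51, d=(M4−M3)/(6·2)=349/1224, b=Δ3−h3·(2M3+M4)/6=688/153
seg 4: a=4, c=M4/2=-175/204, d=(M5−M4)/(6·2)=175/1224, b=Δ4−h4·(2M4+M5)/6=-721/306
t_q=9/2 → seg 2, τ=3/2; S=-5+-326/153·τ+100/17·τ²+-431/306·τ³=233/816

  seg 0: a=-1 b=2597/306 c=0 d=-761/306
  seg 1: a=5 b=157/153 c=-761/102 d=1361/612
  seg 2: a=-5 b=-326/153 c=100/17 d=-431/306
  seg 3: a=3 b=688/153 c=-131/51 d=349/1224
  seg 4: a=4 b=-721/306 c=-175/204 d=175/1224
S(9/2) = 233/816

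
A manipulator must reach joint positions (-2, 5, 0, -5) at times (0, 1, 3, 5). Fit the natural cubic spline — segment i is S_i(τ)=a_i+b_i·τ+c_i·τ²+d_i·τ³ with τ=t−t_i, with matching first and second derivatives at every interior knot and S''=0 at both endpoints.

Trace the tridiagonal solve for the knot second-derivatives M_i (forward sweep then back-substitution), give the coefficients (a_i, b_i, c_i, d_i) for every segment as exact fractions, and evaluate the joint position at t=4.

Δ: Δ0=7, Δ1=-5/2, Δ2=-5/2
row 1: diag=6, rhs=-57; c'=1/3, d'=-19/2
row 2: denom=8−2·1/3=22/3; d'=(0−2·-19/2)/(22/3)=57/22
back: M2=57/22
back: M1=-19/2−1/3·57/22=-114/11
M: M0=0, M1=-114/11, M2=57/22, M3=0
seg 0: a=-2, c=M0/2=0, d=(M1−M0)/(6·1)=-19/11, b=Δ0−h0·(2M0+M1)/6=96/11
seg 1: a=5, c=M1/2=-57/11, d=(M2−M1)/(6·2)=95/88, b=Δ1−h1·(2M1+M2)/6=39/11
seg 2: a=0, c=M2/2=57/44, d=(M3−M2)/(6·2)=-19/88, b=Δ2−h2·(2M2+M3)/6=-93/22
t_q=4 → seg 2, τ=1; S=0+-93/22·τ+57/44·τ²+-19/88·τ³=-277/88

  seg 0: a=-2 b=96/11 c=0 d=-19/11
  seg 1: a=5 b=39/11 c=-57/11 d=95/88
  seg 2: a=0 b=-93/22 c=57/44 d=-19/88
S(4) = -277/88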